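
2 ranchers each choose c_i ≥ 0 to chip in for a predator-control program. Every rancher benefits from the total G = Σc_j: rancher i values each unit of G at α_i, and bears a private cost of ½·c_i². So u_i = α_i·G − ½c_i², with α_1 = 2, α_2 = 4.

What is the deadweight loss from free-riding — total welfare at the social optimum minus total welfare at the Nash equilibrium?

10

Rancher i's FOC: ∂u_i/∂c_i = α_i − c_i = 0, so c_i* = α_i.
NE contributions = (2, 4); G = 6.
W^NE = (Σα)·G − ½Σα_i² = 6² − ½·20 = 26.
Planner sets c_i = Σα_j = 6 for every i, so G^SO = 2·6 = 12.
W^SO = (Σα)·G^SO − ½·2·(Σα)² = (2/2)·6² = 36.
Deadweight loss = W^SO − W^NE = 10.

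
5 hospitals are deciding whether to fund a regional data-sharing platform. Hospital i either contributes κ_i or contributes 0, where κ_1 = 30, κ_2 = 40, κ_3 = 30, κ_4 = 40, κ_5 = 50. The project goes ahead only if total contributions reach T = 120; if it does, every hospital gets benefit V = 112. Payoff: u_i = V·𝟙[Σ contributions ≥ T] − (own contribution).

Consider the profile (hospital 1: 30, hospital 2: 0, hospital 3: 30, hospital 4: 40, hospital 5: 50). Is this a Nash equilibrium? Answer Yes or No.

No

Total = 150 ≥ 120: provided.
Hospital 1 (pledges 30, payoff 82): dropping to 0 → total 120, payoff 112. Profitable deviation.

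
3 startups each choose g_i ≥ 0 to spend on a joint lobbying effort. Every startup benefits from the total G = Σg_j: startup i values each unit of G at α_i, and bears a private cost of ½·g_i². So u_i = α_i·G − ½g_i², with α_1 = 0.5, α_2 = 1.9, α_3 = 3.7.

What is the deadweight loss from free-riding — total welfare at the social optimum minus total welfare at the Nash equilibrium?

27.38

Startup i's FOC: ∂u_i/∂g_i = α_i − g_i = 0, so g_i* = α_i.
NE contributions = (0.5, 1.9, 3.7); G = 6.1.
W^NE = (Σα)·G − ½Σα_i² = 6.1² − ½·17.55 = 28.435.
Planner sets g_i = Σα_j = 6.1 for every i, so G^SO = 3·6.1 = 18.3.
W^SO = (Σα)·G^SO − ½·3·(Σα)² = (3/2)·6.1² = 55.815.
Deadweight loss = W^SO − W^NE = 27.38.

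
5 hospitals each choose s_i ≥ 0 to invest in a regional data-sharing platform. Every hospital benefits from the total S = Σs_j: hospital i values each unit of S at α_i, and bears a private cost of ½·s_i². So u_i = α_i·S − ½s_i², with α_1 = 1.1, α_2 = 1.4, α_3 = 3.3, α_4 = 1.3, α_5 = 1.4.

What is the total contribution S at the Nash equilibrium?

Hospital i's FOC: ∂u_i/∂s_i = α_i − s_i = 0, so s_i* = α_i.
NE contributions = (1.1, 1.4, 3.3, 1.3, 1.4); S = 8.5.

8.5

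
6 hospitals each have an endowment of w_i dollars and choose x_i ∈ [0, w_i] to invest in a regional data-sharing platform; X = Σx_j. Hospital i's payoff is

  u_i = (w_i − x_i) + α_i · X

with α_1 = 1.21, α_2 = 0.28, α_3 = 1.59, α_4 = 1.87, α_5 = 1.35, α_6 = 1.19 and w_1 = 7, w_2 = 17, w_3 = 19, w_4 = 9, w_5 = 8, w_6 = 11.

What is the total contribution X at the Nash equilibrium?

∂u_i/∂x_i = α_i − 1, so hospital i contributes w_i if α_i > 1, else 0.
α_i > 1 for i ∈ {1, 3, 4, 5, 6}; NE contributions (7, 0, 19, 9, 8, 11), X = 54.

54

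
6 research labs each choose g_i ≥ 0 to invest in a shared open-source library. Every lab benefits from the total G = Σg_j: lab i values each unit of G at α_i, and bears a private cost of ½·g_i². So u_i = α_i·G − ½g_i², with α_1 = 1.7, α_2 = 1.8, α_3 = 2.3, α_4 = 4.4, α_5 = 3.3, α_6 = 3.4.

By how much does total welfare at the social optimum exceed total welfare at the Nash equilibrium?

Lab i's FOC: ∂u_i/∂g_i = α_i − g_i = 0, so g_i* = α_i.
NE contributions = (1.7, 1.8, 2.3, 4.4, 3.3, 3.4); G = 16.9.
W^NE = (Σα)·G − ½Σα_i² = 16.9² − ½·53.23 = 258.995.
Planner sets g_i = Σα_j = 16.9 for every i, so G^SO = 6·16.9 = 101.4.
W^SO = (Σα)·G^SO − ½·6·(Σα)² = (6/2)·16.9² = 856.83.
Deadweight loss = W^SO − W^NE = 597.835.

597.835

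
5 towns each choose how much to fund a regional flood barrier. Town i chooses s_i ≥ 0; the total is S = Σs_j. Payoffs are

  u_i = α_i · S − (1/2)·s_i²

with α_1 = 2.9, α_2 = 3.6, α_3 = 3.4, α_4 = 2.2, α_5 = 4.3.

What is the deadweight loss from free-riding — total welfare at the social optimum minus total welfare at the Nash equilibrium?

Town i's FOC: ∂u_i/∂s_i = α_i − s_i = 0, so s_i* = α_i.
NE contributions = (2.9, 3.6, 3.4, 2.2, 4.3); S = 16.4.
W^NE = (Σα)·S − ½Σα_i² = 16.4² − ½·56.26 = 240.83.
Planner sets s_i = Σα_j = 16.4 for every i, so S^SO = 5·16.4 = 82.
W^SO = (Σα)·S^SO − ½·5·(Σα)² = (5/2)·16.4² = 672.4.
Deadweight loss = W^SO − W^NE = 431.57.

431.57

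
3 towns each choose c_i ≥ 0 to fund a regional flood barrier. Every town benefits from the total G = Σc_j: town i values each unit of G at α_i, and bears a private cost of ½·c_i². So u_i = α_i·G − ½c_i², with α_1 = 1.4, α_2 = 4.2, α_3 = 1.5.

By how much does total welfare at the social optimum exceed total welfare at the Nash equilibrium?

Town i's FOC: ∂u_i/∂c_i = α_i − c_i = 0, so c_i* = α_i.
NE contributions = (1.4, 4.2, 1.5); G = 7.1.
W^NE = (Σα)·G − ½Σα_i² = 7.1² − ½·21.85 = 39.485.
Planner sets c_i = Σα_j = 7.1 for every i, so G^SO = 3·7.1 = 21.3.
W^SO = (Σα)·G^SO − ½·3·(Σα)² = (3/2)·7.1² = 75.615.
Deadweight loss = W^SO − W^NE = 36.13.

36.13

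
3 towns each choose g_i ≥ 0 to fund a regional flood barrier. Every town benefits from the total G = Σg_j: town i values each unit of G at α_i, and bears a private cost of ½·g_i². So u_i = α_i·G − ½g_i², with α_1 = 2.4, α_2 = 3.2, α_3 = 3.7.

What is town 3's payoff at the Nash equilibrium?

27.565

Town i's FOC: ∂u_i/∂g_i = α_i − g_i = 0, so g_i* = α_i.
NE contributions = (2.4, 3.2, 3.7); G = 9.3.
u_3 = α_3·G − ½·(g_3)² = 3.7·9.3 − ½·3.7² = 27.565.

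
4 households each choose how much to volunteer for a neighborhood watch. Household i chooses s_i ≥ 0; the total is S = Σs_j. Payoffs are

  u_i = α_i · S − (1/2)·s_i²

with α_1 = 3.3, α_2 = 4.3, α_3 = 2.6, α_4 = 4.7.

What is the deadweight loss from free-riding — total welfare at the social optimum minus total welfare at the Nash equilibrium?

Household i's FOC: ∂u_i/∂s_i = α_i − s_i = 0, so s_i* = α_i.
NE contributions = (3.3, 4.3, 2.6, 4.7); S = 14.9.
W^NE = (Σα)·S − ½Σα_i² = 14.9² − ½·58.23 = 192.895.
Planner sets s_i = Σα_j = 14.9 for every i, so S^SO = 4·14.9 = 59.6.
W^SO = (Σα)·S^SO − ½·4·(Σα)² = (4/2)·14.9² = 444.02.
Deadweight loss = W^SO − W^NE = 251.125.

251.125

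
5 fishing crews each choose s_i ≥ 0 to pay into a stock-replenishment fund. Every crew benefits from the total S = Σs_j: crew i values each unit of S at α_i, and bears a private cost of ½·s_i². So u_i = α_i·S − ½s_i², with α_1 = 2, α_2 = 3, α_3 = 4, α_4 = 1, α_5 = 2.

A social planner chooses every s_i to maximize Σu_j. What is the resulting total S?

60

Planner FOC: ∂(Σu_j)/∂s_i = (Σα_j) − s_i = 0, so s_i^SO = Σα_j = 12 for every i; S^SO = 60.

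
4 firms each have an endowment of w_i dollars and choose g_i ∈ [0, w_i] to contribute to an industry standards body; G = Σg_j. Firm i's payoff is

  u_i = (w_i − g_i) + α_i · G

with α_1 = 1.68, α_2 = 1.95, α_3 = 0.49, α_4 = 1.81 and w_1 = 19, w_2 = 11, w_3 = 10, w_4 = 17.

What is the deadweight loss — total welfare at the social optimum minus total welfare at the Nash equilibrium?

49.3

∂u_i/∂g_i = α_i − 1, so firm i contributes w_i if α_i > 1, else 0.
α_i > 1 for i ∈ {1, 2, 4}; NE contributions (19, 11, 0, 17), G = 47.
W^NE = Σw_i − G^NE + (Σα_i)·G^NE = 57 + 4.93·47 = 288.71.
Planner: ∂(Σu_j)/∂g_i = Σα_j − 1 = 4.93 > 0, so everyone contributes w_i; G^SO = 57, W^SO = 57 + 4.93·57 = 338.01.
Deadweight loss = 49.3.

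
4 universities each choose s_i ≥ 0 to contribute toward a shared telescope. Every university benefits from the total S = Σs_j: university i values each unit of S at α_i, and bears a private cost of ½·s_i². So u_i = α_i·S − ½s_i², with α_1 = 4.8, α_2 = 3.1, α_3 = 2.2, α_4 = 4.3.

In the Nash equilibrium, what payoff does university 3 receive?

University i's FOC: ∂u_i/∂s_i = α_i − s_i = 0, so s_i* = α_i.
NE contributions = (4.8, 3.1, 2.2, 4.3); S = 14.4.
u_3 = α_3·S − ½·(s_3)² = 2.2·14.4 − ½·2.2² = 29.26.

29.26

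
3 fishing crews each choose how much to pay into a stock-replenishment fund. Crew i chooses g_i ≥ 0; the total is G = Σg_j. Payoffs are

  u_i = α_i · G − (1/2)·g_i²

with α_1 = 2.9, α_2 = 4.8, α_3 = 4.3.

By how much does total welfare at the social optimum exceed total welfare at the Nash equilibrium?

96.97

Crew i's FOC: ∂u_i/∂g_i = α_i − g_i = 0, so g_i* = α_i.
NE contributions = (2.9, 4.8, 4.3); G = 12.
W^NE = (Σα)·G − ½Σα_i² = 12² − ½·49.94 = 119.03.
Planner sets g_i = Σα_j = 12 for every i, so G^SO = 3·12 = 36.
W^SO = (Σα)·G^SO − ½·3·(Σα)² = (3/2)·12² = 216.
Deadweight loss = W^SO − W^NE = 96.97.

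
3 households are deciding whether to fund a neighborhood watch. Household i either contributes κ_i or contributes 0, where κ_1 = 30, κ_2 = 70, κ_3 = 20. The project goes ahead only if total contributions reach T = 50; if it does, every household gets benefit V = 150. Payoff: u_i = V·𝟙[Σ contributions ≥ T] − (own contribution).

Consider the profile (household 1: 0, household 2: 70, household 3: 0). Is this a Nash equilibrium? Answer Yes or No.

Yes

Total = 70 ≥ 50: provided.
Household 1 (pledges 0, payoff 150): pledging 30 → total 100, payoff 120. No gain.
Household 2 (pledges 70, payoff 80): dropping to 0 → total 0, payoff 0. No gain.
Household 3 (pledges 0, payoff 150): pledging 20 → total 90, payoff 130. No gain.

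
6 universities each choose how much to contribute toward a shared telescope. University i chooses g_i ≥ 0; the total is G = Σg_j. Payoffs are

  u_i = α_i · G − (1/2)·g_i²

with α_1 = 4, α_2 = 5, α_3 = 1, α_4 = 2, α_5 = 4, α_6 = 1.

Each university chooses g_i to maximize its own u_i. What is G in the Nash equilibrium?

17

University i's FOC: ∂u_i/∂g_i = α_i − g_i = 0, so g_i* = α_i.
NE contributions = (4, 5, 1, 2, 4, 1); G = 17.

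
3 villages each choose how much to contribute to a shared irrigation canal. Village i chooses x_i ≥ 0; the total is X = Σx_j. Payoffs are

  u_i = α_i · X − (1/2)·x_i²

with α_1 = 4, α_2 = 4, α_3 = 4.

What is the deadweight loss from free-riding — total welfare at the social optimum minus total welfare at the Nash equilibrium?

Village i's FOC: ∂u_i/∂x_i = α_i − x_i = 0, so x_i* = α_i.
NE contributions = (4, 4, 4); X = 12.
W^NE = (Σα)·X − ½Σα_i² = 12² − ½·48 = 120.
Planner sets x_i = Σα_j = 12 for every i, so X^SO = 3·12 = 36.
W^SO = (Σα)·X^SO − ½·3·(Σα)² = (3/2)·12² = 216.
Deadweight loss = W^SO − W^NE = 96.

96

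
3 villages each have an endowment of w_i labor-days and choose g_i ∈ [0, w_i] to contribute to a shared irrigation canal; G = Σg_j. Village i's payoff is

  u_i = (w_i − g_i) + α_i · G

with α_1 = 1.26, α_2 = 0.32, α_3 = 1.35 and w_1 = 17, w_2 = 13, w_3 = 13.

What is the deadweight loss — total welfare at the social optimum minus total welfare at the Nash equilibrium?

∂u_i/∂g_i = α_i − 1, so village i contributes w_i if α_i > 1, else 0.
α_i > 1 for i ∈ {1, 3}; NE contributions (17, 0, 13), G = 30.
W^NE = Σw_i − G^NE + (Σα_i)·G^NE = 43 + 1.93·30 = 100.9.
Planner: ∂(Σu_j)/∂g_i = Σα_j − 1 = 1.93 > 0, so everyone contributes w_i; G^SO = 43, W^SO = 43 + 1.93·43 = 125.99.
Deadweight loss = 25.09.

25.09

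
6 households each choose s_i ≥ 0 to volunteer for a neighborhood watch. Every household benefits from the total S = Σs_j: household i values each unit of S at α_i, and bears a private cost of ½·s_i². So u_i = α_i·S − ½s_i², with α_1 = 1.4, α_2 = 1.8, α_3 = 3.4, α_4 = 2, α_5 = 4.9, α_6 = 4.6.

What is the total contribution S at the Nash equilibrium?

18.1

Household i's FOC: ∂u_i/∂s_i = α_i − s_i = 0, so s_i* = α_i.
NE contributions = (1.4, 1.8, 3.4, 2, 4.9, 4.6); S = 18.1.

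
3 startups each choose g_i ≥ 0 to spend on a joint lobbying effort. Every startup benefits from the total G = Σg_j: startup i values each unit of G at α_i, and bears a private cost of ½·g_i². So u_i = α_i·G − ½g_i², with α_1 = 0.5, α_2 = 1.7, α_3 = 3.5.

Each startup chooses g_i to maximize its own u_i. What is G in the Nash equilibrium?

Startup i's FOC: ∂u_i/∂g_i = α_i − g_i = 0, so g_i* = α_i.
NE contributions = (0.5, 1.7, 3.5); G = 5.7.

5.7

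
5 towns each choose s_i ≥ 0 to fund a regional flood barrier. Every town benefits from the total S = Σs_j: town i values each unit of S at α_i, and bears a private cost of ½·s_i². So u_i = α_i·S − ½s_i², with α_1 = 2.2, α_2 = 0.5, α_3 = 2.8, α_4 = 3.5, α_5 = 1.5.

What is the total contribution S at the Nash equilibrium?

10.5

Town i's FOC: ∂u_i/∂s_i = α_i − s_i = 0, so s_i* = α_i.
NE contributions = (2.2, 0.5, 2.8, 3.5, 1.5); S = 10.5.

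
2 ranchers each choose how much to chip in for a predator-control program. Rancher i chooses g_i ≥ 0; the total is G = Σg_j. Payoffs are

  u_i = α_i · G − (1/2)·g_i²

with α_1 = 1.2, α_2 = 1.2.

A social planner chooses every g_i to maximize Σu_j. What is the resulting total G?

4.8

Planner FOC: ∂(Σu_j)/∂g_i = (Σα_j) − g_i = 0, so g_i^SO = Σα_j = 2.4 for every i; G^SO = 4.8.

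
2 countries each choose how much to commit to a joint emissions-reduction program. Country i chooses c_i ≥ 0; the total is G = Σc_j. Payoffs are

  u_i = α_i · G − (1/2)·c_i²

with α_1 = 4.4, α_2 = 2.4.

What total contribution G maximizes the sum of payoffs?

Planner FOC: ∂(Σu_j)/∂c_i = (Σα_j) − c_i = 0, so c_i^SO = Σα_j = 6.8 for every i; G^SO = 13.6.

13.6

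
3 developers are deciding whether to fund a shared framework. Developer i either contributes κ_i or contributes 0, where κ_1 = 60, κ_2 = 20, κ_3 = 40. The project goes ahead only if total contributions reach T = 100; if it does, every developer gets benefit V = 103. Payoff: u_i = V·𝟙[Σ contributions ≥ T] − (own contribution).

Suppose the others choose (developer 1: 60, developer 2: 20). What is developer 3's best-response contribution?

Others' total = 80. Contributing 40 brings total to 120 ≥ 100: gain V − κ_3 = 63.
Best response: 40.

40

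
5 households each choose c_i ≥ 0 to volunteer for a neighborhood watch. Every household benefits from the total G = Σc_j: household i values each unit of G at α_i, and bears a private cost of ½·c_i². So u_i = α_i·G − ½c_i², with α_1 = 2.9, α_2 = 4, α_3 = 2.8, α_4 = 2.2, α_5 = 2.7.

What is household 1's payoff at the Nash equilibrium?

38.135

Household i's FOC: ∂u_i/∂c_i = α_i − c_i = 0, so c_i* = α_i.
NE contributions = (2.9, 4, 2.8, 2.2, 2.7); G = 14.6.
u_1 = α_1·G − ½·(c_1)² = 2.9·14.6 − ½·2.9² = 38.135.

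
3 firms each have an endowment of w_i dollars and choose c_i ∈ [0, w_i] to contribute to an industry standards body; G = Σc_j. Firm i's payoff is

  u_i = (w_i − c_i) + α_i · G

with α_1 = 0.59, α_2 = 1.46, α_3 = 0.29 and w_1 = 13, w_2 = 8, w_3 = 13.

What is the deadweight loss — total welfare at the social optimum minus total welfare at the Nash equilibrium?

∂u_i/∂c_i = α_i − 1, so firm i contributes w_i if α_i > 1, else 0.
α_i > 1 for i ∈ {2}; NE contributions (0, 8, 0), G = 8.
W^NE = Σw_i − G^NE + (Σα_i)·G^NE = 34 + 1.34·8 = 44.72.
Planner: ∂(Σu_j)/∂c_i = Σα_j − 1 = 1.34 > 0, so everyone contributes w_i; G^SO = 34, W^SO = 34 + 1.34·34 = 79.56.
Deadweight loss = 34.84.

34.84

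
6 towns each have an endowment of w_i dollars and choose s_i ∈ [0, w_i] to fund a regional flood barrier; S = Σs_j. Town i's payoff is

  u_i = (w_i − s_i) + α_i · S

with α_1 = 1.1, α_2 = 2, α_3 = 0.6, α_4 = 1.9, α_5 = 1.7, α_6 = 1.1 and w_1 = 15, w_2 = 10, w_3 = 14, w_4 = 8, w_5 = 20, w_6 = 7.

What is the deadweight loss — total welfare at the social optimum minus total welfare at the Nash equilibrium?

103.6

∂u_i/∂s_i = α_i − 1, so town i contributes w_i if α_i > 1, else 0.
α_i > 1 for i ∈ {1, 2, 4, 5, 6}; NE contributions (15, 10, 0, 8, 20, 7), S = 60.
W^NE = Σw_i − S^NE + (Σα_i)·S^NE = 74 + 7.4·60 = 518.
Planner: ∂(Σu_j)/∂s_i = Σα_j − 1 = 7.4 > 0, so everyone contributes w_i; S^SO = 74, W^SO = 74 + 7.4·74 = 621.6.
Deadweight loss = 103.6.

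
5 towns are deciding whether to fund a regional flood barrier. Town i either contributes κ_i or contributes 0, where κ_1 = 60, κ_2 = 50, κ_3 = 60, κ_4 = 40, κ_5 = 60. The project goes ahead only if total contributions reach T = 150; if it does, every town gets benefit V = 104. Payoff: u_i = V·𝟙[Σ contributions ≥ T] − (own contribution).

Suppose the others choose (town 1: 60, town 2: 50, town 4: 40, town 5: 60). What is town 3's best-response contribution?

Others' total = 210 ≥ 150; contributing adds cost 60 for no extra benefit.
Best response: 0.

0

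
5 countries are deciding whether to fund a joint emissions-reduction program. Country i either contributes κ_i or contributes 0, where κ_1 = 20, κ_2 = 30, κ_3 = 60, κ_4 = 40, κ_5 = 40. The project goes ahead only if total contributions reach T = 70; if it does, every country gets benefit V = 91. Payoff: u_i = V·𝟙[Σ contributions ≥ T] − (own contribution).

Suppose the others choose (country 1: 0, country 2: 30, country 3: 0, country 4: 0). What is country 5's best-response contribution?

40

Others' total = 30. Contributing 40 brings total to 70 ≥ 70: gain V − κ_5 = 51.
Best response: 40.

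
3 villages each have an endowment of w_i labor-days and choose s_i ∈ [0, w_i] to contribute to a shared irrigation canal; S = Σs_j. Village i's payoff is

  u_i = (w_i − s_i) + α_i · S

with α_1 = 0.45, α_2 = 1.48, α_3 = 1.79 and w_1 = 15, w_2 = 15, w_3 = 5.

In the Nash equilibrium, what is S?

20

∂u_i/∂s_i = α_i − 1, so village i contributes w_i if α_i > 1, else 0.
α_i > 1 for i ∈ {2, 3}; NE contributions (0, 15, 5), S = 20.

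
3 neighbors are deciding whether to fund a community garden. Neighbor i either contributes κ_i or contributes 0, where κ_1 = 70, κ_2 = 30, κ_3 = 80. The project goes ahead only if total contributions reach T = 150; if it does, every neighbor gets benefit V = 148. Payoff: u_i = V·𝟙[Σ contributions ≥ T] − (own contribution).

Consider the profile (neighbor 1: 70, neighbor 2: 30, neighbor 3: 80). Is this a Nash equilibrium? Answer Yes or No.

No

Total = 180 ≥ 150: provided.
Neighbor 1 (pledges 70, payoff 78): dropping to 0 → total 110, payoff 0. No gain.
Neighbor 2 (pledges 30, payoff 118): dropping to 0 → total 150, payoff 148. Profitable deviation.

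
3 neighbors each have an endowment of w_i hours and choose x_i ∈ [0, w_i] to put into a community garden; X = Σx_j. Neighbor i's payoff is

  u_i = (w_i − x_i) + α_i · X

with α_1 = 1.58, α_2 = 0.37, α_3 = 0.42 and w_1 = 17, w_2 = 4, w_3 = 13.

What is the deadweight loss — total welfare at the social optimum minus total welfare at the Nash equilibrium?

23.29

∂u_i/∂x_i = α_i − 1, so neighbor i contributes w_i if α_i > 1, else 0.
α_i > 1 for i ∈ {1}; NE contributions (17, 0, 0), X = 17.
W^NE = Σw_i − X^NE + (Σα_i)·X^NE = 34 + 1.37·17 = 57.29.
Planner: ∂(Σu_j)/∂x_i = Σα_j − 1 = 1.37 > 0, so everyone contributes w_i; X^SO = 34, W^SO = 34 + 1.37·34 = 80.58.
Deadweight loss = 23.29.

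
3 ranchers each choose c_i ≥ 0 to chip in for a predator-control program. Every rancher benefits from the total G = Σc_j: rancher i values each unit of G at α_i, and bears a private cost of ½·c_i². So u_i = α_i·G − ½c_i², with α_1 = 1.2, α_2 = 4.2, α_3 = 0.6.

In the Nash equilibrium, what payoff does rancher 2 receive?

Rancher i's FOC: ∂u_i/∂c_i = α_i − c_i = 0, so c_i* = α_i.
NE contributions = (1.2, 4.2, 0.6); G = 6.
u_2 = α_2·G − ½·(c_2)² = 4.2·6 − ½·4.2² = 16.38.

16.38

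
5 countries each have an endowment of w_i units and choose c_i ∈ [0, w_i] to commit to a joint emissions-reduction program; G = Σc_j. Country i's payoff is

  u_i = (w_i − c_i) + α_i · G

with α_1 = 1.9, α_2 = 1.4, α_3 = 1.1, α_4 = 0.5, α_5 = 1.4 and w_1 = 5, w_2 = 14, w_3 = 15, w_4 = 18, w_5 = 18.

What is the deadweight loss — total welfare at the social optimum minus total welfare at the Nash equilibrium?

95.4

∂u_i/∂c_i = α_i − 1, so country i contributes w_i if α_i > 1, else 0.
α_i > 1 for i ∈ {1, 2, 3, 5}; NE contributions (5, 14, 15, 0, 18), G = 52.
W^NE = Σw_i − G^NE + (Σα_i)·G^NE = 70 + 5.3·52 = 345.6.
Planner: ∂(Σu_j)/∂c_i = Σα_j − 1 = 5.3 > 0, so everyone contributes w_i; G^SO = 70, W^SO = 70 + 5.3·70 = 441.
Deadweight loss = 95.4.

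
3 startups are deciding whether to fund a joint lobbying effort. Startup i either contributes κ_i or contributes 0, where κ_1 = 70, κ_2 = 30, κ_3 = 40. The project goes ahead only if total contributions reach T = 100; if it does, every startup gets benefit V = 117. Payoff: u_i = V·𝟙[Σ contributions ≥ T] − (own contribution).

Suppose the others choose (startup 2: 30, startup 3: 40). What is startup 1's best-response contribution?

70

Others' total = 70. Contributing 70 brings total to 140 ≥ 100: gain V − κ_1 = 47.
Best response: 70.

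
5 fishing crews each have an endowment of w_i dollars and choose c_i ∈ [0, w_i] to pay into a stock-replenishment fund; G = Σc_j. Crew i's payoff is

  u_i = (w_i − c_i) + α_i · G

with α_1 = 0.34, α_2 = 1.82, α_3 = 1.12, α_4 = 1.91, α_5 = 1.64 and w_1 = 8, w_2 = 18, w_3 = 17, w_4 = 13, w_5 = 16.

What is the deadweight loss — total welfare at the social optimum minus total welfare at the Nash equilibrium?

∂u_i/∂c_i = α_i − 1, so crew i contributes w_i if α_i > 1, else 0.
α_i > 1 for i ∈ {2, 3, 4, 5}; NE contributions (0, 18, 17, 13, 16), G = 64.
W^NE = Σw_i − G^NE + (Σα_i)·G^NE = 72 + 5.83·64 = 445.12.
Planner: ∂(Σu_j)/∂c_i = Σα_j − 1 = 5.83 > 0, so everyone contributes w_i; G^SO = 72, W^SO = 72 + 5.83·72 = 491.76.
Deadweight loss = 46.64.

46.64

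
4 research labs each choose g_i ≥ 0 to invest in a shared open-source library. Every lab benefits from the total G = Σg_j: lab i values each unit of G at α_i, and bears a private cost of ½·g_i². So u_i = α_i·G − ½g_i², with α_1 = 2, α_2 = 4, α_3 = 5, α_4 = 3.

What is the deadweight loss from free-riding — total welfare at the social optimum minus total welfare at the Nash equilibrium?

223

Lab i's FOC: ∂u_i/∂g_i = α_i − g_i = 0, so g_i* = α_i.
NE contributions = (2, 4, 5, 3); G = 14.
W^NE = (Σα)·G − ½Σα_i² = 14² − ½·54 = 169.
Planner sets g_i = Σα_j = 14 for every i, so G^SO = 4·14 = 56.
W^SO = (Σα)·G^SO − ½·4·(Σα)² = (4/2)·14² = 392.
Deadweight loss = W^SO − W^NE = 223.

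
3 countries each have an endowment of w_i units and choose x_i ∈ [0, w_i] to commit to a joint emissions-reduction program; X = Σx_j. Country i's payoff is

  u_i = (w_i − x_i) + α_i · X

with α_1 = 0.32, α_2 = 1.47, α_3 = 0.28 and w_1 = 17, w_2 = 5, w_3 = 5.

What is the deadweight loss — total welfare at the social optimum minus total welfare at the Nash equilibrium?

23.54

∂u_i/∂x_i = α_i − 1, so country i contributes w_i if α_i > 1, else 0.
α_i > 1 for i ∈ {2}; NE contributions (0, 5, 0), X = 5.
W^NE = Σw_i − X^NE + (Σα_i)·X^NE = 27 + 1.07·5 = 32.35.
Planner: ∂(Σu_j)/∂x_i = Σα_j − 1 = 1.07 > 0, so everyone contributes w_i; X^SO = 27, W^SO = 27 + 1.07·27 = 55.89.
Deadweight loss = 23.54.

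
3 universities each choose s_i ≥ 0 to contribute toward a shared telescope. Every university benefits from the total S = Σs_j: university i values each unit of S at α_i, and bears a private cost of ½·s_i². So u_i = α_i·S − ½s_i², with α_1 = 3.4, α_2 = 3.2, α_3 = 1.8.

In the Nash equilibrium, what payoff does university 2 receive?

University i's FOC: ∂u_i/∂s_i = α_i − s_i = 0, so s_i* = α_i.
NE contributions = (3.4, 3.2, 1.8); S = 8.4.
u_2 = α_2·S − ½·(s_2)² = 3.2·8.4 − ½·3.2² = 21.76.

21.76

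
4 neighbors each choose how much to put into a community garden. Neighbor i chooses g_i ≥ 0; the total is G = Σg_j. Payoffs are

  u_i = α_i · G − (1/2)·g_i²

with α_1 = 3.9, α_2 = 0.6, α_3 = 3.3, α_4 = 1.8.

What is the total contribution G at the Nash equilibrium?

9.6

Neighbor i's FOC: ∂u_i/∂g_i = α_i − g_i = 0, so g_i* = α_i.
NE contributions = (3.9, 0.6, 3.3, 1.8); G = 9.6.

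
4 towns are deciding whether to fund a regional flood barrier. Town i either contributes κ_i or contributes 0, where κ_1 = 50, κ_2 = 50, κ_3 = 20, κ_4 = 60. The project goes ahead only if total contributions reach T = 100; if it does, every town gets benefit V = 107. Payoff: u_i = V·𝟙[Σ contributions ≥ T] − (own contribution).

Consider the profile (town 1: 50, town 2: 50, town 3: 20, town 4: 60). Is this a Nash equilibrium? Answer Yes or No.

Total = 180 ≥ 100: provided.
Town 1 (pledges 50, payoff 57): dropping to 0 → total 130, payoff 107. Profitable deviation.

No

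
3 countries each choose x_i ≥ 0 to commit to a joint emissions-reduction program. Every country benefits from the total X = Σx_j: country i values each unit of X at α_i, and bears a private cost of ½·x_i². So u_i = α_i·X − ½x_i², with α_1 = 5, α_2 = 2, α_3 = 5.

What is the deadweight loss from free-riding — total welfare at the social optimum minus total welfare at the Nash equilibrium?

99

Country i's FOC: ∂u_i/∂x_i = α_i − x_i = 0, so x_i* = α_i.
NE contributions = (5, 2, 5); X = 12.
W^NE = (Σα)·X − ½Σα_i² = 12² − ½·54 = 117.
Planner sets x_i = Σα_j = 12 for every i, so X^SO = 3·12 = 36.
W^SO = (Σα)·X^SO − ½·3·(Σα)² = (3/2)·12² = 216.
Deadweight loss = W^SO − W^NE = 99.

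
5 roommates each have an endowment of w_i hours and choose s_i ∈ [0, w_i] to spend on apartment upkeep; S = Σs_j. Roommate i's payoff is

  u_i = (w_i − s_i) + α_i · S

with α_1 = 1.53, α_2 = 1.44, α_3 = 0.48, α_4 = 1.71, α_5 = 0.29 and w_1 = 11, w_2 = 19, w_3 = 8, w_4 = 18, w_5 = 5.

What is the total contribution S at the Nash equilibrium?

∂u_i/∂s_i = α_i − 1, so roommate i contributes w_i if α_i > 1, else 0.
α_i > 1 for i ∈ {1, 2, 4}; NE contributions (11, 19, 0, 18, 0), S = 48.

48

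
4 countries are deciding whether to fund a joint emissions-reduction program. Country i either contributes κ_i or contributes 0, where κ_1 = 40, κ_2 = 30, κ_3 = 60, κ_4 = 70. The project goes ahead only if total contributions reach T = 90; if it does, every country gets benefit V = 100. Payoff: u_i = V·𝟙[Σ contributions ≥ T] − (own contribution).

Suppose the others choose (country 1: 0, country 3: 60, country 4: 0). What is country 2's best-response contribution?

Others' total = 60. Contributing 30 brings total to 90 ≥ 90: gain V − κ_2 = 70.
Best response: 30.

30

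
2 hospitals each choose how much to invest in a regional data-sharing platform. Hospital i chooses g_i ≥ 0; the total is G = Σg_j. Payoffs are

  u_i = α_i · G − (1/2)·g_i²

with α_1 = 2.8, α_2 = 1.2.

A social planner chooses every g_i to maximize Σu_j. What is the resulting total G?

8

Planner FOC: ∂(Σu_j)/∂g_i = (Σα_j) − g_i = 0, so g_i^SO = Σα_j = 4 for every i; G^SO = 8.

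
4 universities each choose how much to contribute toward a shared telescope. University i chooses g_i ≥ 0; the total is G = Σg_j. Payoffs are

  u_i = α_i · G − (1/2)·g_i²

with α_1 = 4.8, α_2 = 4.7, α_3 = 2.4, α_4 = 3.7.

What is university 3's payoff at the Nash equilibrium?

34.56

University i's FOC: ∂u_i/∂g_i = α_i − g_i = 0, so g_i* = α_i.
NE contributions = (4.8, 4.7, 2.4, 3.7); G = 15.6.
u_3 = α_3·G − ½·(g_3)² = 2.4·15.6 − ½·2.4² = 34.56.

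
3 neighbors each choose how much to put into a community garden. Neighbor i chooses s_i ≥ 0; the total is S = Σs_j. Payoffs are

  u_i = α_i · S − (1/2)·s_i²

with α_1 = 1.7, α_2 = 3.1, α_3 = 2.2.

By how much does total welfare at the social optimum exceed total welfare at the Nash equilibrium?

33.17

Neighbor i's FOC: ∂u_i/∂s_i = α_i − s_i = 0, so s_i* = α_i.
NE contributions = (1.7, 3.1, 2.2); S = 7.
W^NE = (Σα)·S − ½Σα_i² = 7² − ½·17.34 = 40.33.
Planner sets s_i = Σα_j = 7 for every i, so S^SO = 3·7 = 21.
W^SO = (Σα)·S^SO − ½·3·(Σα)² = (3/2)·7² = 73.5.
Deadweight loss = W^SO − W^NE = 33.17.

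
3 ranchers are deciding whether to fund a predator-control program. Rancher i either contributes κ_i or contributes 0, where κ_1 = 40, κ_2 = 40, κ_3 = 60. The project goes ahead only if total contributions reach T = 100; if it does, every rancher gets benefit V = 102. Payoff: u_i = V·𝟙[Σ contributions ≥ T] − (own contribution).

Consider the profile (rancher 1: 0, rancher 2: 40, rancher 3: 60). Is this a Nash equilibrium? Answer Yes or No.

Total = 100 ≥ 100: provided.
Rancher 1 (pledges 0, payoff 102): pledging 40 → total 140, payoff 62. No gain.
Rancher 2 (pledges 40, payoff 62): dropping to 0 → total 60, payoff 0. No gain.
Rancher 3 (pledges 60, payoff 42): dropping to 0 → total 40, payoff 0. No gain.

Yes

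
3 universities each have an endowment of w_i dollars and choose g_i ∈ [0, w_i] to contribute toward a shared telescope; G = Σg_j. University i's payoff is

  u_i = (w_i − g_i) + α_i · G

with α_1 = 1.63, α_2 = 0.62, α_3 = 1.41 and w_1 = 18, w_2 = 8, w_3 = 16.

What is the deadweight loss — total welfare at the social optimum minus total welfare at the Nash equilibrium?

∂u_i/∂g_i = α_i − 1, so university i contributes w_i if α_i > 1, else 0.
α_i > 1 for i ∈ {1, 3}; NE contributions (18, 0, 16), G = 34.
W^NE = Σw_i − G^NE + (Σα_i)·G^NE = 42 + 2.66·34 = 132.44.
Planner: ∂(Σu_j)/∂g_i = Σα_j − 1 = 2.66 > 0, so everyone contributes w_i; G^SO = 42, W^SO = 42 + 2.66·42 = 153.72.
Deadweight loss = 21.28.

21.28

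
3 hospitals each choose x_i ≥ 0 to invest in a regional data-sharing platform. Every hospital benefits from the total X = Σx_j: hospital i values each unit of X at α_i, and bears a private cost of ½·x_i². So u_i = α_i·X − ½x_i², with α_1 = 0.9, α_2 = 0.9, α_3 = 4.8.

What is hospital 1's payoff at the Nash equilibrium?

Hospital i's FOC: ∂u_i/∂x_i = α_i − x_i = 0, so x_i* = α_i.
NE contributions = (0.9, 0.9, 4.8); X = 6.6.
u_1 = α_1·X − ½·(x_1)² = 0.9·6.6 − ½·0.9² = 5.535.

5.535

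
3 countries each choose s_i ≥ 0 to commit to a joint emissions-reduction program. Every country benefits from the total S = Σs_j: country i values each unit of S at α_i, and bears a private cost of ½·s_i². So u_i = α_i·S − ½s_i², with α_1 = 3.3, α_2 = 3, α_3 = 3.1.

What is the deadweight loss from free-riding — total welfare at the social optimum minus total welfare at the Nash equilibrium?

58.93

Country i's FOC: ∂u_i/∂s_i = α_i − s_i = 0, so s_i* = α_i.
NE contributions = (3.3, 3, 3.1); S = 9.4.
W^NE = (Σα)·S − ½Σα_i² = 9.4² − ½·29.5 = 73.61.
Planner sets s_i = Σα_j = 9.4 for every i, so S^SO = 3·9.4 = 28.2.
W^SO = (Σα)·S^SO − ½·3·(Σα)² = (3/2)·9.4² = 132.54.
Deadweight loss = W^SO − W^NE = 58.93.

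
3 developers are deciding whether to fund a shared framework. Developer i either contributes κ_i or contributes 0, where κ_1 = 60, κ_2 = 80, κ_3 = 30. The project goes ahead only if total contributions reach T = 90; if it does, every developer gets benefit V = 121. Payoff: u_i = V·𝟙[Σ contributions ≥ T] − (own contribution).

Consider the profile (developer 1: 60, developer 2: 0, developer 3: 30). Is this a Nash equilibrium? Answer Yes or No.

Yes

Total = 90 ≥ 90: provided.
Developer 1 (pledges 60, payoff 61): dropping to 0 → total 30, payoff 0. No gain.
Developer 2 (pledges 0, payoff 121): pledging 80 → total 170, payoff 41. No gain.
Developer 3 (pledges 30, payoff 91): dropping to 0 → total 60, payoff 0. No gain.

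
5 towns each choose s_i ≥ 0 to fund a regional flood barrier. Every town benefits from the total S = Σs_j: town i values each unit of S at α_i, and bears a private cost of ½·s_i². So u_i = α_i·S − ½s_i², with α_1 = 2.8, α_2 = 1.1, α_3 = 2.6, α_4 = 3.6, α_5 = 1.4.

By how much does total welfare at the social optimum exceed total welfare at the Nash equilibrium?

Town i's FOC: ∂u_i/∂s_i = α_i − s_i = 0, so s_i* = α_i.
NE contributions = (2.8, 1.1, 2.6, 3.6, 1.4); S = 11.5.
W^NE = (Σα)·S − ½Σα_i² = 11.5² − ½·30.73 = 116.885.
Planner sets s_i = Σα_j = 11.5 for every i, so S^SO = 5·11.5 = 57.5.
W^SO = (Σα)·S^SO − ½·5·(Σα)² = (5/2)·11.5² = 330.625.
Deadweight loss = W^SO − W^NE = 213.74.

213.74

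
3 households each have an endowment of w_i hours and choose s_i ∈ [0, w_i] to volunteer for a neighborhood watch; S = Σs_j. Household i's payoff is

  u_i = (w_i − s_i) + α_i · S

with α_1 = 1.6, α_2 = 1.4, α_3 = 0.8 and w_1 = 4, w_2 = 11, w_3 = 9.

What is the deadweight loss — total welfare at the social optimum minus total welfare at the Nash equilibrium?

25.2

∂u_i/∂s_i = α_i − 1, so household i contributes w_i if α_i > 1, else 0.
α_i > 1 for i ∈ {1, 2}; NE contributions (4, 11, 0), S = 15.
W^NE = Σw_i − S^NE + (Σα_i)·S^NE = 24 + 2.8·15 = 66.
Planner: ∂(Σu_j)/∂s_i = Σα_j − 1 = 2.8 > 0, so everyone contributes w_i; S^SO = 24, W^SO = 24 + 2.8·24 = 91.2.
Deadweight loss = 25.2.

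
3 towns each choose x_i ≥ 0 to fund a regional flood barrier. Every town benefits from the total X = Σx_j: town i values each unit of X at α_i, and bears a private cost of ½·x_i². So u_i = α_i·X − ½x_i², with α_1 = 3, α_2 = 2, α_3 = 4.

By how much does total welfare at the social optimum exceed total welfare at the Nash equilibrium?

Town i's FOC: ∂u_i/∂x_i = α_i − x_i = 0, so x_i* = α_i.
NE contributions = (3, 2, 4); X = 9.
W^NE = (Σα)·X − ½Σα_i² = 9² − ½·29 = 66.5.
Planner sets x_i = Σα_j = 9 for every i, so X^SO = 3·9 = 27.
W^SO = (Σα)·X^SO − ½·3·(Σα)² = (3/2)·9² = 121.5.
Deadweight loss = W^SO − W^NE = 55.

55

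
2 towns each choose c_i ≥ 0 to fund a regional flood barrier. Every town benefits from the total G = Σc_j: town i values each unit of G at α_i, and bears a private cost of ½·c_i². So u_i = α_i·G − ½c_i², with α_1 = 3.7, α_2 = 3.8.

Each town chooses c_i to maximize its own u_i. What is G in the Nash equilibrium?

Town i's FOC: ∂u_i/∂c_i = α_i − c_i = 0, so c_i* = α_i.
NE contributions = (3.7, 3.8); G = 7.5.

7.5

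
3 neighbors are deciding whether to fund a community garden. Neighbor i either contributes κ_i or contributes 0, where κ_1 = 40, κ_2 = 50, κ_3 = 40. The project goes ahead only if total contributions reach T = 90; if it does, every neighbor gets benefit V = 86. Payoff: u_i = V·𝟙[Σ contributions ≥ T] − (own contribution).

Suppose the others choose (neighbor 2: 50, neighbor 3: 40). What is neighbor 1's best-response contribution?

0

Others' total = 90 ≥ 90; contributing adds cost 40 for no extra benefit.
Best response: 0.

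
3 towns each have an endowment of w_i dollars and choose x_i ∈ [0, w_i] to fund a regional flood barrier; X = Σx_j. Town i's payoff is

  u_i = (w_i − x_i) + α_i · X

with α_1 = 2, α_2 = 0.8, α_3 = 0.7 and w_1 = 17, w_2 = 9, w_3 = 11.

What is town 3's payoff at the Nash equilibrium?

22.9

∂u_i/∂x_i = α_i − 1, so town i contributes w_i if α_i > 1, else 0.
α_i > 1 for i ∈ {1}; NE contributions (17, 0, 0), X = 17.
u_3 = (11 − 0) + 0.7·17 = 22.9.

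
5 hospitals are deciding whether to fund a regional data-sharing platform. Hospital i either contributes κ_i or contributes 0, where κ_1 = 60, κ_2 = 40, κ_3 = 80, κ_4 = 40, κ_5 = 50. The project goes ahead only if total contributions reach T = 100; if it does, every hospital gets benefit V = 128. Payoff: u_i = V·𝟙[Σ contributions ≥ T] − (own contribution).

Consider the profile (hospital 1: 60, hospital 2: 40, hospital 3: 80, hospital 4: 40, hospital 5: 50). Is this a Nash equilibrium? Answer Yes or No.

No

Total = 270 ≥ 100: provided.
Hospital 1 (pledges 60, payoff 68): dropping to 0 → total 210, payoff 128. Profitable deviation.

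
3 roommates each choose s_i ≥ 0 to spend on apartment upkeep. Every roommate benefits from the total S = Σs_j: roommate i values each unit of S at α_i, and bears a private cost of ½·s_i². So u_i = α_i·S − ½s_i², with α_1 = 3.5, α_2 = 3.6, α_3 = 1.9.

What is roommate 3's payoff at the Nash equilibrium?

15.295

Roommate i's FOC: ∂u_i/∂s_i = α_i − s_i = 0, so s_i* = α_i.
NE contributions = (3.5, 3.6, 1.9); S = 9.
u_3 = α_3·S − ½·(s_3)² = 1.9·9 − ½·1.9² = 15.295.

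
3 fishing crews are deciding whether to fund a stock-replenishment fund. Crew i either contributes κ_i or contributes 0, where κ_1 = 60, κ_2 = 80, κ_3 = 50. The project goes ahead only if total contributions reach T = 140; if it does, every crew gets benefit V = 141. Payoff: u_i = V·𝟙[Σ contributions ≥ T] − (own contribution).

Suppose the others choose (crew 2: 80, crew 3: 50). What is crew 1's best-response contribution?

Others' total = 130. Contributing 60 brings total to 190 ≥ 140: gain V − κ_1 = 81.
Best response: 60.

60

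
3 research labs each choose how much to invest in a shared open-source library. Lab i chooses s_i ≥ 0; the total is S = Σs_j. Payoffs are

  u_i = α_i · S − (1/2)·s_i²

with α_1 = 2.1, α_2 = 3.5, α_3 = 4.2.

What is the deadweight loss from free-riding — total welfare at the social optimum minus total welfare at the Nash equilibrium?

65.17

Lab i's FOC: ∂u_i/∂s_i = α_i − s_i = 0, so s_i* = α_i.
NE contributions = (2.1, 3.5, 4.2); S = 9.8.
W^NE = (Σα)·S − ½Σα_i² = 9.8² − ½·34.3 = 78.89.
Planner sets s_i = Σα_j = 9.8 for every i, so S^SO = 3·9.8 = 29.4.
W^SO = (Σα)·S^SO − ½·3·(Σα)² = (3/2)·9.8² = 144.06.
Deadweight loss = W^SO − W^NE = 65.17.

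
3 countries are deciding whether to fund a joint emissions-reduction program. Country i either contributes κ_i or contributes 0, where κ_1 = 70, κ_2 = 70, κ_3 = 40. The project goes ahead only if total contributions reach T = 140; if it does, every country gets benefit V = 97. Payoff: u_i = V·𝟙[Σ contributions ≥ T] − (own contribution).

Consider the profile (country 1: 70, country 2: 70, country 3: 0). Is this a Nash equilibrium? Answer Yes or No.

Yes

Total = 140 ≥ 140: provided.
Country 1 (pledges 70, payoff 27): dropping to 0 → total 70, payoff 0. No gain.
Country 2 (pledges 70, payoff 27): dropping to 0 → total 70, payoff 0. No gain.
Country 3 (pledges 0, payoff 97): pledging 40 → total 180, payoff 57. No gain.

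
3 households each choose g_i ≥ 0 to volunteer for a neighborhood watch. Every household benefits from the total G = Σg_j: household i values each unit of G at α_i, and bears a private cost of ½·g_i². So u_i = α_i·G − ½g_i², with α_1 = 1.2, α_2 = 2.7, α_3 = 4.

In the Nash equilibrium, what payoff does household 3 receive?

Household i's FOC: ∂u_i/∂g_i = α_i − g_i = 0, so g_i* = α_i.
NE contributions = (1.2, 2.7, 4); G = 7.9.
u_3 = α_3·G − ½·(g_3)² = 4·7.9 − ½·4² = 23.6.

23.6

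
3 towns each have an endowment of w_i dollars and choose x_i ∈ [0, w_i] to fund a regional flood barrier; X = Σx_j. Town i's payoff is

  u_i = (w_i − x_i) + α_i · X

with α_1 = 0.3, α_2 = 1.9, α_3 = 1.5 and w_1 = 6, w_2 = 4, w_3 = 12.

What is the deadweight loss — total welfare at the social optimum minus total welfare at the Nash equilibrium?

16.2

∂u_i/∂x_i = α_i − 1, so town i contributes w_i if α_i > 1, else 0.
α_i > 1 for i ∈ {2, 3}; NE contributions (0, 4, 12), X = 16.
W^NE = Σw_i − X^NE + (Σα_i)·X^NE = 22 + 2.7·16 = 65.2.
Planner: ∂(Σu_j)/∂x_i = Σα_j − 1 = 2.7 > 0, so everyone contributes w_i; X^SO = 22, W^SO = 22 + 2.7·22 = 81.4.
Deadweight loss = 16.2.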